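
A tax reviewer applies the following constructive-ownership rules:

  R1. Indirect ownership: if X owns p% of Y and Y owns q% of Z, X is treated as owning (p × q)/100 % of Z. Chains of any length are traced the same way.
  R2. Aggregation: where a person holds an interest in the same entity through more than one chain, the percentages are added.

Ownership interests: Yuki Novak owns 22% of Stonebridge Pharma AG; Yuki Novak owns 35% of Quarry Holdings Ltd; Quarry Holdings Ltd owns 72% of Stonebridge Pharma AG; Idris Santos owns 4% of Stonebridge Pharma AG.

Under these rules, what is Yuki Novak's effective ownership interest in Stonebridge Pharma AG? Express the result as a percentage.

47.2%

Chain via Quarry Holdings Ltd (R1): 35% × 72% = 25.2% of Stonebridge Pharma AG.
Direct interest in Stonebridge Pharma AG: 22%.
Aggregating (R2): 25.2% + 22% = 47.2%.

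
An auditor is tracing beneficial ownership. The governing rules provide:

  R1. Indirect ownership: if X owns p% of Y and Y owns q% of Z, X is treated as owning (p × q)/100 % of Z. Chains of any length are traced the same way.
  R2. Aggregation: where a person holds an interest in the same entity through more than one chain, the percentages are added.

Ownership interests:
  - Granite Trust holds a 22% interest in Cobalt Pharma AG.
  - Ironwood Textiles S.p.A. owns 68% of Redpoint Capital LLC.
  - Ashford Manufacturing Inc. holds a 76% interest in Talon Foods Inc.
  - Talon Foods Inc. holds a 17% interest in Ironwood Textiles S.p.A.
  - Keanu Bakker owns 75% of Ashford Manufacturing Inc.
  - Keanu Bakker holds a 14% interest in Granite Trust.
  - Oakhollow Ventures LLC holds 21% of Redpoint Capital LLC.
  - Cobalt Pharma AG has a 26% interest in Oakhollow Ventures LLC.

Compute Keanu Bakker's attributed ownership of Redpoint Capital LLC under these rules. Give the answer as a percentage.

6.757368%

Chain via Granite Trust → Cobalt Pharma AG → Oakhollow Ventures LLC (R1): 14% × 22% × 26% × 21% = 0.168168% of Redpoint Capital LLC.
Chain via Ashford Manufacturing Inc. → Talon Foods Inc. → Ironwood Textiles S.p.A. (R1): 75% × 76% × 17% × 68% = 6.5892% of Redpoint Capital LLC.
Aggregating (R2): 0.168168% + 6.5892% = 6.757368%.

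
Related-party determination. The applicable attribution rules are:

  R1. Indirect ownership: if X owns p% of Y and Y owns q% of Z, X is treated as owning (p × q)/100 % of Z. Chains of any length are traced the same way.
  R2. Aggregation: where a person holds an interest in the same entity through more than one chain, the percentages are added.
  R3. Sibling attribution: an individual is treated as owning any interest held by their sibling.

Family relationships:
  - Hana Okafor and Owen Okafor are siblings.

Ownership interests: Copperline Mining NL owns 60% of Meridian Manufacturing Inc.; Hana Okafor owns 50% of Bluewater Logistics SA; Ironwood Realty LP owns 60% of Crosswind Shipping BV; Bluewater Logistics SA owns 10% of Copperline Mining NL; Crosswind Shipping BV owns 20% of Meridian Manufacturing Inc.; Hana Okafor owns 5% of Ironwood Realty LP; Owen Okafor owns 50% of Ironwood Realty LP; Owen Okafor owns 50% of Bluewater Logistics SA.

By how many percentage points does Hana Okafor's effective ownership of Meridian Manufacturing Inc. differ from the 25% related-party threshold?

12.4

By sibling attribution (R3), Hana Okafor is treated as also owning Owen Okafor's interest in Bluewater Logistics SA, giving 50% + 50% = 100%.
By sibling attribution (R3), Hana Okafor is treated as also owning Owen Okafor's interest in Ironwood Realty LP, giving 5% + 50% = 55%.
Chain via Bluewater Logistics SA → Copperline Mining NL (R1): 100% × 10% × 60% = 6% of Meridian Manufacturing Inc.
Chain via Ironwood Realty LP → Crosswind Shipping BV (R1): 55% × 60% × 20% = 6.6% of Meridian Manufacturing Inc.
Aggregating (R2): 6% + 6.6% = 12.6%.
12.6% falls short of the 25% threshold by 12.4 percentage points.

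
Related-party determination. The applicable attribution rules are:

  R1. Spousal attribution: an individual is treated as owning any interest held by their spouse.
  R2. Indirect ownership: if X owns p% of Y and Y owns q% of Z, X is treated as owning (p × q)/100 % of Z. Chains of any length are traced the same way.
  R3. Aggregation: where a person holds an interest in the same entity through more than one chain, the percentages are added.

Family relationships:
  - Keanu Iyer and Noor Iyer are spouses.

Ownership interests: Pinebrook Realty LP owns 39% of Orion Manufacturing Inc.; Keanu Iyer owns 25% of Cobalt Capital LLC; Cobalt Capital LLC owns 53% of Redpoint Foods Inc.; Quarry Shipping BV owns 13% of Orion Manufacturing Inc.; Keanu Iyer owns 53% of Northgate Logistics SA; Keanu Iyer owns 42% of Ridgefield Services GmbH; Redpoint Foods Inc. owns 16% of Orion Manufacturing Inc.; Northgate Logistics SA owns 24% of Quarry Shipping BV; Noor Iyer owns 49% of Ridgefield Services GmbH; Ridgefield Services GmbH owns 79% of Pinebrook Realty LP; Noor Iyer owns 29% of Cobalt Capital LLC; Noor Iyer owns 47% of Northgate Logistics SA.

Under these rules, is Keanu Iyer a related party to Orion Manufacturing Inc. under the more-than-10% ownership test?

Yes

By spousal attribution (R1), Keanu Iyer is treated as also owning Noor Iyer's interest in Northgate Logistics SA, giving 53% + 47% = 100%.
By spousal attribution (R1), Keanu Iyer is treated as also owning Noor Iyer's interest in Ridgefield Services GmbH, giving 42% + 49% = 91%.
By spousal attribution (R1), Keanu Iyer is treated as also owning Noor Iyer's interest in Cobalt Capital LLC, giving 25% + 29% = 54%.
Chain via Northgate Logistics SA → Quarry Shipping BV (R2): 100% × 24% × 13% = 3.12% of Orion Manufacturing Inc.
Chain via Ridgefield Services GmbH → Pinebrook Realty LP (R2): 91% × 79% × 39% = 28.0371% of Orion Manufacturing Inc.
Chain via Cobalt Capital LLC → Redpoint Foods Inc. (R2): 54% × 53% × 16% = 4.5792% of Orion Manufacturing Inc.
Aggregating (R3): 3.12% + 28.0371% + 4.5792% = 35.7363%.
35.7363% exceeds the 10% threshold, so Keanu is a related party to Orion Manufacturing Inc.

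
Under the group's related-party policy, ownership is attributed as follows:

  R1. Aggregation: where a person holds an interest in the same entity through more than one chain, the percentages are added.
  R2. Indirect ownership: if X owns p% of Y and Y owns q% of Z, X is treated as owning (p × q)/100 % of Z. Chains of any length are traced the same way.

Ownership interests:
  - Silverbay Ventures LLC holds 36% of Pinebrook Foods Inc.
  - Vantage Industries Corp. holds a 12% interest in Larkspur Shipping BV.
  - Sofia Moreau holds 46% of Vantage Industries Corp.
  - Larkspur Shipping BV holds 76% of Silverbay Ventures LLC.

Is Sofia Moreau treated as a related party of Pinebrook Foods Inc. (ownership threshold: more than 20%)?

Chain via Vantage Industries Corp. → Larkspur Shipping BV → Silverbay Ventures LLC (R2): 46% × 12% × 76% × 36% = 1.510272% of Pinebrook Foods Inc.
1.510272% does not exceed the 20% threshold, so Sofia is not a related party to Pinebrook Foods Inc.

No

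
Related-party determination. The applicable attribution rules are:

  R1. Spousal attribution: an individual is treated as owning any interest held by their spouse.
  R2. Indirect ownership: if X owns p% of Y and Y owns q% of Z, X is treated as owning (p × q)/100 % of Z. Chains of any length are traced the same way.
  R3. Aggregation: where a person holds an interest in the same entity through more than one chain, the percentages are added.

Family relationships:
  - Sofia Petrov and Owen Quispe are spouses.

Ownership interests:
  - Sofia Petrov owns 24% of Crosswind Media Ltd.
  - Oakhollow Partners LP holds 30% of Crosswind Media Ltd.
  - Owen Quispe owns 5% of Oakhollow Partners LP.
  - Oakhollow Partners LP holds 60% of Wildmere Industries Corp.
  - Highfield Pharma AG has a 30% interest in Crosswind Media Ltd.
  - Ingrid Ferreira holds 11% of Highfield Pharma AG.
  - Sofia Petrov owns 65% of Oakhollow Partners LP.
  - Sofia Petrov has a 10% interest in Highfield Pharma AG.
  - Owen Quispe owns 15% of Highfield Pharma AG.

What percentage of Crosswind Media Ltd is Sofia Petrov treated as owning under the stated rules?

52.5%

By spousal attribution (R1), Sofia Petrov is treated as also owning Owen Quispe's interest in Highfield Pharma AG, giving 10% + 15% = 25%.
By spousal attribution (R1), Sofia Petrov is treated as also owning Owen Quispe's interest in Oakhollow Partners LP, giving 65% + 5% = 70%.
Chain via Highfield Pharma AG (R2): 25% × 30% = 7.5% of Crosswind Media Ltd.
Chain via Oakhollow Partners LP (R2): 70% × 30% = 21% of Crosswind Media Ltd.
Direct interest in Crosswind Media Ltd: 24%.
Aggregating (R3): 7.5% + 21% + 24% = 52.5%.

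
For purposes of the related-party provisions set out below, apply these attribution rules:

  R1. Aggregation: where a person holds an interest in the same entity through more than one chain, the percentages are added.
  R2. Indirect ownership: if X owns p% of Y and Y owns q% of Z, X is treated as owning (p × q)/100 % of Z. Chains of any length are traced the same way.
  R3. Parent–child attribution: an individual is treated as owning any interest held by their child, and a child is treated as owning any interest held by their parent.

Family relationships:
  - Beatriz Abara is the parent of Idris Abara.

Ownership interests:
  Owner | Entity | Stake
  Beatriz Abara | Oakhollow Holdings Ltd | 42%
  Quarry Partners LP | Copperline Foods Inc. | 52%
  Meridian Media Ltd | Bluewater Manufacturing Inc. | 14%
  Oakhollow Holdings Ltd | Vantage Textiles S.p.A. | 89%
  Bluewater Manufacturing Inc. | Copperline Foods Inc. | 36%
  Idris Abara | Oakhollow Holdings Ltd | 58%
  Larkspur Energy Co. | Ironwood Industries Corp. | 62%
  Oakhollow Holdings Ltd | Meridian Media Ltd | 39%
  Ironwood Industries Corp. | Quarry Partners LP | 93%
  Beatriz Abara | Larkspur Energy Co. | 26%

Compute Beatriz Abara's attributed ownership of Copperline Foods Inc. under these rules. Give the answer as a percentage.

By parent–child attribution (R3), Beatriz Abara is treated as also owning Idris Abara's interest in Oakhollow Holdings Ltd, giving 42% + 58% = 100%.
Chain via Oakhollow Holdings Ltd → Meridian Media Ltd → Bluewater Manufacturing Inc. (R2): 100% × 39% × 14% × 36% = 1.9656% of Copperline Foods Inc.
Chain via Larkspur Energy Co. → Ironwood Industries Corp. → Quarry Partners LP (R2): 26% × 62% × 93% × 52% = 7.795632% of Copperline Foods Inc.
Aggregating (R1): 1.9656% + 7.795632% = 9.761232%.

9.761232%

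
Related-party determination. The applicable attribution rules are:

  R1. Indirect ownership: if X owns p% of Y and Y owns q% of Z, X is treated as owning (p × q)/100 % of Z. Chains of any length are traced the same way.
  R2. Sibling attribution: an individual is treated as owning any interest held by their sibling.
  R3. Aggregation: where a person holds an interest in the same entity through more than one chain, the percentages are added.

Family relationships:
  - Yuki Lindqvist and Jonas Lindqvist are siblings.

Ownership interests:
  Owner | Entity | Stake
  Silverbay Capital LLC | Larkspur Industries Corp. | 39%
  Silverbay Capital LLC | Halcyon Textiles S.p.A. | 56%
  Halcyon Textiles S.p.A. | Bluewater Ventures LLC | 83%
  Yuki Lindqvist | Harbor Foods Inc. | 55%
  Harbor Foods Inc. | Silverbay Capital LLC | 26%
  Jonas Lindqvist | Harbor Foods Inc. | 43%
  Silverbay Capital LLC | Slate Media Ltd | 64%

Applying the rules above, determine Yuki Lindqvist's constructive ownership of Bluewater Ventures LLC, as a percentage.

11.843104%

By sibling attribution (R2), Yuki Lindqvist is treated as also owning Jonas Lindqvist's interest in Harbor Foods Inc, giving 55% + 43% = 98%.
Chain via Harbor Foods Inc. → Silverbay Capital LLC → Halcyon Textiles S.p.A. (R1): 98% × 26% × 56% × 83% = 11.843104% of Bluewater Ventures LLC.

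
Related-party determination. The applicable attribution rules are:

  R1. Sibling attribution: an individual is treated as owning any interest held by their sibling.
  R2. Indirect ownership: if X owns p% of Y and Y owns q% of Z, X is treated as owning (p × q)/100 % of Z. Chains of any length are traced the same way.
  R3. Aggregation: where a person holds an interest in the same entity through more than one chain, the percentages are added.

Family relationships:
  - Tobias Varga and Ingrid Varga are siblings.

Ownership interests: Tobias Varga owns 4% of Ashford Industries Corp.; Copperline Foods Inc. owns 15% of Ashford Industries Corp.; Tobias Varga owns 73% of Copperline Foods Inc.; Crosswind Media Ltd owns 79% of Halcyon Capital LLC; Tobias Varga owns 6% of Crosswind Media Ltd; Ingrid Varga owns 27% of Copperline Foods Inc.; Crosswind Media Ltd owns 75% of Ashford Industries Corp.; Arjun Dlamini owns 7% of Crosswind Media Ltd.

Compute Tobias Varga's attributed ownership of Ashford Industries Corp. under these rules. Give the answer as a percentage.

By sibling attribution (R1), Tobias Varga is treated as also owning Ingrid Varga's interest in Copperline Foods Inc, giving 73% + 27% = 100%.
Chain via Copperline Foods Inc. (R2): 100% × 15% = 15% of Ashford Industries Corp.
Chain via Crosswind Media Ltd (R2): 6% × 75% = 4.5% of Ashford Industries Corp.
Direct interest in Ashford Industries Corp: 4%.
Aggregating (R3): 15% + 4.5% + 4% = 23.5%.

23.5%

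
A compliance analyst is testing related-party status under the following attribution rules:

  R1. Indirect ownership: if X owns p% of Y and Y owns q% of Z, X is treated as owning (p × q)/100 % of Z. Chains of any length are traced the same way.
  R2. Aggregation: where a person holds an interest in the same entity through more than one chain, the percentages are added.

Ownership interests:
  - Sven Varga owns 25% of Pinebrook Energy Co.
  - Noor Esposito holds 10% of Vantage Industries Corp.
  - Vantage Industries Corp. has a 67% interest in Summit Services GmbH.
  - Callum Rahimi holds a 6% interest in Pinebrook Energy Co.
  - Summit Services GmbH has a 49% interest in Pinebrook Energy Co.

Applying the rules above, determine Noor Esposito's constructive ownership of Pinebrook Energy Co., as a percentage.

Chain via Vantage Industries Corp. → Summit Services GmbH (R1): 10% × 67% × 49% = 3.283% of Pinebrook Energy Co.

3.283%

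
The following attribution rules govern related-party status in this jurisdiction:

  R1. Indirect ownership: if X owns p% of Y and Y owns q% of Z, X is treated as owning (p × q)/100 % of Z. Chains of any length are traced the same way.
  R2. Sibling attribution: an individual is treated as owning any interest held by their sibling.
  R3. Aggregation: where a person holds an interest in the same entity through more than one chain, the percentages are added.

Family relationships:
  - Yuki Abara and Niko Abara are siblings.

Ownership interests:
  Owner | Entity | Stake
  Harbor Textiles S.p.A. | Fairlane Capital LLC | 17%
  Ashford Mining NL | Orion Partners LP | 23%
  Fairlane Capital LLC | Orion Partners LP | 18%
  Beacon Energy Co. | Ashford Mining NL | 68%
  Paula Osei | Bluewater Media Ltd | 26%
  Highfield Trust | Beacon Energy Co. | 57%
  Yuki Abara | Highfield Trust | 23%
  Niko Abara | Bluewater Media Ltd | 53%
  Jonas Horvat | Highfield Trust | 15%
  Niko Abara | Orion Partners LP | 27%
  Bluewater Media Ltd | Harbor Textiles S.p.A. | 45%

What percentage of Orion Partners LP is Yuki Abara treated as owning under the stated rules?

29.780214%

By sibling attribution (R2), Yuki Abara is treated as owning Niko Abara's 53% interest in Bluewater Media Ltd.
By sibling attribution (R2), Yuki Abara is treated as owning Niko Abara's 27% interest in Orion Partners LP.
Chain via Highfield Trust → Beacon Energy Co. → Ashford Mining NL (R1): 23% × 57% × 68% × 23% = 2.050404% of Orion Partners LP.
Chain via Bluewater Media Ltd → Harbor Textiles S.p.A. → Fairlane Capital LLC (R1): 53% × 45% × 17% × 18% = 0.72981% of Orion Partners LP.
Direct interest in Orion Partners LP: 27%.
Aggregating (R3): 2.050404% + 0.72981% + 27% = 29.780214%.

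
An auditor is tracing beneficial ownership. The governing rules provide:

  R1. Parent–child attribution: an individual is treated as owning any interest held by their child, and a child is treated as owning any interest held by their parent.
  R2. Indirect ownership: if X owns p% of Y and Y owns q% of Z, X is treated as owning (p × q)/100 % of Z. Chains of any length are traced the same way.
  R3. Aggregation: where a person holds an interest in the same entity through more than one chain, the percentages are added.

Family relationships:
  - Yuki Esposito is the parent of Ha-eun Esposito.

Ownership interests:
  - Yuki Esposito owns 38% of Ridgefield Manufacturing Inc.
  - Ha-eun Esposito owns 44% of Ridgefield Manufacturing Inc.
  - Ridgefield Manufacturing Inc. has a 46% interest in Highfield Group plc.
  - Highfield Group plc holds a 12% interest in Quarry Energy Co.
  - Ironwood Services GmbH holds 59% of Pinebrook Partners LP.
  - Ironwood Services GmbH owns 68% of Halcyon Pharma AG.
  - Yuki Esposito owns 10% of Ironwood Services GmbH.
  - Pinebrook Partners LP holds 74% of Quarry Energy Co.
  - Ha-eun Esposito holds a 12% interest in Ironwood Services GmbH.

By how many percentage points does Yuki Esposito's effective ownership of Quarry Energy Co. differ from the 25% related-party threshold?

By parent–child attribution (R1), Yuki Esposito is treated as also owning Ha-eun Esposito's interest in Ironwood Services GmbH, giving 10% + 12% = 22%.
By parent–child attribution (R1), Yuki Esposito is treated as also owning Ha-eun Esposito's interest in Ridgefield Manufacturing Inc, giving 38% + 44% = 82%.
Chain via Ironwood Services GmbH → Pinebrook Partners LP (R2): 22% × 59% × 74% = 9.6052% of Quarry Energy Co.
Chain via Ridgefield Manufacturing Inc. → Highfield Group plc (R2): 82% × 46% × 12% = 4.5264% of Quarry Energy Co.
Aggregating (R3): 9.6052% + 4.5264% = 14.1316%.
14.1316% falls short of the 25% threshold by 10.8684 percentage points.

10.8684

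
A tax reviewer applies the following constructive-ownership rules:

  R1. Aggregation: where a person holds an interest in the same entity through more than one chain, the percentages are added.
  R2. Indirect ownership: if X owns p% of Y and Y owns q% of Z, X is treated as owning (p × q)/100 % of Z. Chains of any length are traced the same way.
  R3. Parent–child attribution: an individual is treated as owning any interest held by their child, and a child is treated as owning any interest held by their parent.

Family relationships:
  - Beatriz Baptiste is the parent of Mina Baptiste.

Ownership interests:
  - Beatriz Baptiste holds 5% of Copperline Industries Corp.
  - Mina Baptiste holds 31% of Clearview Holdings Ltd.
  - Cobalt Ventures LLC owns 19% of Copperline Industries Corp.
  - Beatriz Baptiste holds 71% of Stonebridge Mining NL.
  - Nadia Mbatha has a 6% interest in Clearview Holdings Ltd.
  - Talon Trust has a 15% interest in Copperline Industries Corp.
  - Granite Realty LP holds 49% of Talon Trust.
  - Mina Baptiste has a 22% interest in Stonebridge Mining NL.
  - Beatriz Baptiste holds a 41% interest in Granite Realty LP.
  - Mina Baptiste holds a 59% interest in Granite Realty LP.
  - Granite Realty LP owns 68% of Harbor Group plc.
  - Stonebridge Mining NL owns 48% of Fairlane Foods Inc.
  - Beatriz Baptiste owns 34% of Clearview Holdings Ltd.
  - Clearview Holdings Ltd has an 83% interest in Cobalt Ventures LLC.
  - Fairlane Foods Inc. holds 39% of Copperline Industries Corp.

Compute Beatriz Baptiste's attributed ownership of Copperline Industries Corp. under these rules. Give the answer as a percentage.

40.0101%

By parent–child attribution (R3), Beatriz Baptiste is treated as also owning Mina Baptiste's interest in Clearview Holdings Ltd, giving 34% + 31% = 65%.
By parent–child attribution (R3), Beatriz Baptiste is treated as also owning Mina Baptiste's interest in Granite Realty LP, giving 41% + 59% = 100%.
By parent–child attribution (R3), Beatriz Baptiste is treated as also owning Mina Baptiste's interest in Stonebridge Mining NL, giving 71% + 22% = 93%.
Chain via Clearview Holdings Ltd → Cobalt Ventures LLC (R2): 65% × 83% × 19% = 10.2505% of Copperline Industries Corp.
Chain via Granite Realty LP → Talon Trust (R2): 100% × 49% × 15% = 7.35% of Copperline Industries Corp.
Chain via Stonebridge Mining NL → Fairlane Foods Inc. (R2): 93% × 48% × 39% = 17.4096% of Copperline Industries Corp.
Direct interest in Copperline Industries Corp: 5%.
Aggregating (R1): 10.2505% + 7.35% + 17.4096% + 5% = 40.0101%.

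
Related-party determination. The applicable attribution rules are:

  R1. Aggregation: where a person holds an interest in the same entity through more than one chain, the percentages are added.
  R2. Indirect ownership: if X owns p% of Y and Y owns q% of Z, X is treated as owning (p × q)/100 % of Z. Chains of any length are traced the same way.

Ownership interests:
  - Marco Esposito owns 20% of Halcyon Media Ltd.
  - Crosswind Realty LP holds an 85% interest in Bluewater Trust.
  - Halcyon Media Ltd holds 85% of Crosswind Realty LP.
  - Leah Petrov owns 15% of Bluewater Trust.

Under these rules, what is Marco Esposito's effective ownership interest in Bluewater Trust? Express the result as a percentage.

Chain via Halcyon Media Ltd → Crosswind Realty LP (R2): 20% × 85% × 85% = 14.45% of Bluewater Trust.

14.45%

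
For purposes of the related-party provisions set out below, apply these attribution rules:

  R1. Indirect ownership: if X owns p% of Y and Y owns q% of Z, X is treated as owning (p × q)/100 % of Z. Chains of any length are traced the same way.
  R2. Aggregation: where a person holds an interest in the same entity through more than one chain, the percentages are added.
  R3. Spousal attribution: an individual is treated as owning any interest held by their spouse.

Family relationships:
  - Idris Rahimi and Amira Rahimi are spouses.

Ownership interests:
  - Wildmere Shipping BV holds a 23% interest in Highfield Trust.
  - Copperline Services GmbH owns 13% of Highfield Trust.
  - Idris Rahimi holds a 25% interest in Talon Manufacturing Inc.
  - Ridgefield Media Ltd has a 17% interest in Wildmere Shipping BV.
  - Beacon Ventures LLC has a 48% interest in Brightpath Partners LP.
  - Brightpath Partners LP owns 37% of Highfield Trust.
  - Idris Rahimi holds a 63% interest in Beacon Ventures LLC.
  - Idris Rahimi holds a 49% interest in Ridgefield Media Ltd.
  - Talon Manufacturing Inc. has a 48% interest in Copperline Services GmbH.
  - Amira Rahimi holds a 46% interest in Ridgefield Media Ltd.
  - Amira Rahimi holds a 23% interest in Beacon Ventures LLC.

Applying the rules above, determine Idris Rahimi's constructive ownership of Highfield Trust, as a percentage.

By spousal attribution (R3), Idris Rahimi is treated as also owning Amira Rahimi's interest in Ridgefield Media Ltd, giving 49% + 46% = 95%.
By spousal attribution (R3), Idris Rahimi is treated as also owning Amira Rahimi's interest in Beacon Ventures LLC, giving 63% + 23% = 86%.
Chain via Talon Manufacturing Inc. → Copperline Services GmbH (R1): 25% × 48% × 13% = 1.56% of Highfield Trust.
Chain via Ridgefield Media Ltd → Wildmere Shipping BV (R1): 95% × 17% × 23% = 3.7145% of Highfield Trust.
Chain via Beacon Ventures LLC → Brightpath Partners LP (R1): 86% × 48% × 37% = 15.2736% of Highfield Trust.
Aggregating (R2): 1.56% + 3.7145% + 15.2736% = 20.5481%.

20.5481%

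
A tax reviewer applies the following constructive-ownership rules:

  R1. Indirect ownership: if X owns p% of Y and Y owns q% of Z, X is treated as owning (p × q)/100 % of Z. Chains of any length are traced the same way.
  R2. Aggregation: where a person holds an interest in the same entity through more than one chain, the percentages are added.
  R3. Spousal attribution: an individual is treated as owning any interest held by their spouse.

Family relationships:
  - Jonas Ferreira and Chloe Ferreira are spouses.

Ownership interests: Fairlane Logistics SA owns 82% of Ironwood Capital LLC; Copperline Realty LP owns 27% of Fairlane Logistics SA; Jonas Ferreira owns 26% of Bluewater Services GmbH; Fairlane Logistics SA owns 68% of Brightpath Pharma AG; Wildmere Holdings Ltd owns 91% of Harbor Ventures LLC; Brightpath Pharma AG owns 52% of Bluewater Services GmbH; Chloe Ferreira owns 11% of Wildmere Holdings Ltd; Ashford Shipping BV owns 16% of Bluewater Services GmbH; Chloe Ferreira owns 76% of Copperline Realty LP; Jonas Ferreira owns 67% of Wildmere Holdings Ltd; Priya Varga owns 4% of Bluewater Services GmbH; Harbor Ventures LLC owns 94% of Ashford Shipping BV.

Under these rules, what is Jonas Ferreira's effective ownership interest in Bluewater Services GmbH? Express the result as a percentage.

43.931264%

By spousal attribution (R3), Jonas Ferreira is treated as also owning Chloe Ferreira's interest in Wildmere Holdings Ltd, giving 67% + 11% = 78%.
By spousal attribution (R3), Jonas Ferreira is treated as owning Chloe Ferreira's 76% interest in Copperline Realty LP.
Chain via Wildmere Holdings Ltd → Harbor Ventures LLC → Ashford Shipping BV (R1): 78% × 91% × 94% × 16% = 10.675392% of Bluewater Services GmbH.
Direct interest in Bluewater Services GmbH: 26%.
Chain via Copperline Realty LP → Fairlane Logistics SA → Brightpath Pharma AG (R1): 76% × 27% × 68% × 52% = 7.255872% of Bluewater Services GmbH.
Aggregating (R2): 10.675392% + 26% + 7.255872% = 43.931264%.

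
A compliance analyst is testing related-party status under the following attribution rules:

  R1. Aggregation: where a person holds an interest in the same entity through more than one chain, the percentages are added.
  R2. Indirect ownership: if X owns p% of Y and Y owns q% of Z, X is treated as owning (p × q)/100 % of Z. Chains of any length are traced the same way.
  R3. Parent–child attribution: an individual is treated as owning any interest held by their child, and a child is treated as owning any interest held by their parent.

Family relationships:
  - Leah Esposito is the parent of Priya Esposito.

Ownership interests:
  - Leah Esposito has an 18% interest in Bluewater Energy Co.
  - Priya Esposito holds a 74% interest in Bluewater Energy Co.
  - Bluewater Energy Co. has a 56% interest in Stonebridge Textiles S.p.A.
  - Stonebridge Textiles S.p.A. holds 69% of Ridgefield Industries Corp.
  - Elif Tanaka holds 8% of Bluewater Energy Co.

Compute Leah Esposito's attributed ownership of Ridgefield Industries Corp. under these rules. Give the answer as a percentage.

35.5488%

By parent–child attribution (R3), Leah Esposito is treated as also owning Priya Esposito's interest in Bluewater Energy Co, giving 18% + 74% = 92%.
Chain via Bluewater Energy Co. → Stonebridge Textiles S.p.A. (R2): 92% × 56% × 69% = 35.5488% of Ridgefield Industries Corp.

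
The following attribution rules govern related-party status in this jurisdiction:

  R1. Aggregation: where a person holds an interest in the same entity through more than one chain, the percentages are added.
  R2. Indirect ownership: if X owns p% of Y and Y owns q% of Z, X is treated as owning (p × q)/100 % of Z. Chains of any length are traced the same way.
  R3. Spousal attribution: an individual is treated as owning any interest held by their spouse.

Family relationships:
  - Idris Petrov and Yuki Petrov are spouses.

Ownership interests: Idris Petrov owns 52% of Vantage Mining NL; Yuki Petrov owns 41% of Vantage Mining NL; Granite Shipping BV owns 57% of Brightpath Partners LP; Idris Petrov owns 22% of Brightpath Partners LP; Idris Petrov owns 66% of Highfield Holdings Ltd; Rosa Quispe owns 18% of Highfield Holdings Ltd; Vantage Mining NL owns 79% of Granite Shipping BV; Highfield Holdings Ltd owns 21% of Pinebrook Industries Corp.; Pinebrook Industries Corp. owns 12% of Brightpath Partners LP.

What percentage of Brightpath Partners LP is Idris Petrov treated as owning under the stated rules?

65.5411%

By spousal attribution (R3), Idris Petrov is treated as also owning Yuki Petrov's interest in Vantage Mining NL, giving 52% + 41% = 93%.
Chain via Vantage Mining NL → Granite Shipping BV (R2): 93% × 79% × 57% = 41.8779% of Brightpath Partners LP.
Chain via Highfield Holdings Ltd → Pinebrook Industries Corp. (R2): 66% × 21% × 12% = 1.6632% of Brightpath Partners LP.
Direct interest in Brightpath Partners LP: 22%.
Aggregating (R1): 41.8779% + 1.6632% + 22% = 65.5411%.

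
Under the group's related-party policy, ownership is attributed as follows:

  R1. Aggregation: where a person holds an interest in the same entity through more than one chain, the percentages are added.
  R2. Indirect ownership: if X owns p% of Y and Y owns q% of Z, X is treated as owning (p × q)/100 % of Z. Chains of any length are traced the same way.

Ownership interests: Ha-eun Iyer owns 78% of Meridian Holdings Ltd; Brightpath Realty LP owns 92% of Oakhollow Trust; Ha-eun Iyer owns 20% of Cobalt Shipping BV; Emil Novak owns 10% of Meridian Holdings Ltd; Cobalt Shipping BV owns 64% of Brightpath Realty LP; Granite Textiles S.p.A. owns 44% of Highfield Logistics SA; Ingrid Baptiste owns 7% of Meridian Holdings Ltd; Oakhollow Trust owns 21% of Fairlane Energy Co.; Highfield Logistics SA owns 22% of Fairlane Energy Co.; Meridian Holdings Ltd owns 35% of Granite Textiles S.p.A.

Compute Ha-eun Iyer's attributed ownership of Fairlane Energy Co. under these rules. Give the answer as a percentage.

5.1156%

Chain via Meridian Holdings Ltd → Granite Textiles S.p.A. → Highfield Logistics SA (R2): 78% × 35% × 44% × 22% = 2.64264% of Fairlane Energy Co.
Chain via Cobalt Shipping BV → Brightpath Realty LP → Oakhollow Trust (R2): 20% × 64% × 92% × 21% = 2.47296% of Fairlane Energy Co.
Aggregating (R1): 2.64264% + 2.47296% = 5.1156%.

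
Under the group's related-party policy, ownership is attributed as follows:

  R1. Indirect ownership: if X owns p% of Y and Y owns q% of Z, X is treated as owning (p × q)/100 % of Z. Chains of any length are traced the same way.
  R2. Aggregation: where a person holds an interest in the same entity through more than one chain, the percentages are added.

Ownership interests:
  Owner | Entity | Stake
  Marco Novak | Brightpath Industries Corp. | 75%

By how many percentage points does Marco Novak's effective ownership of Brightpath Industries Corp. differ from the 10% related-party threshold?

65

Direct interest in Brightpath Industries Corp: 75%.
75% exceeds the 10% threshold by 65 percentage points.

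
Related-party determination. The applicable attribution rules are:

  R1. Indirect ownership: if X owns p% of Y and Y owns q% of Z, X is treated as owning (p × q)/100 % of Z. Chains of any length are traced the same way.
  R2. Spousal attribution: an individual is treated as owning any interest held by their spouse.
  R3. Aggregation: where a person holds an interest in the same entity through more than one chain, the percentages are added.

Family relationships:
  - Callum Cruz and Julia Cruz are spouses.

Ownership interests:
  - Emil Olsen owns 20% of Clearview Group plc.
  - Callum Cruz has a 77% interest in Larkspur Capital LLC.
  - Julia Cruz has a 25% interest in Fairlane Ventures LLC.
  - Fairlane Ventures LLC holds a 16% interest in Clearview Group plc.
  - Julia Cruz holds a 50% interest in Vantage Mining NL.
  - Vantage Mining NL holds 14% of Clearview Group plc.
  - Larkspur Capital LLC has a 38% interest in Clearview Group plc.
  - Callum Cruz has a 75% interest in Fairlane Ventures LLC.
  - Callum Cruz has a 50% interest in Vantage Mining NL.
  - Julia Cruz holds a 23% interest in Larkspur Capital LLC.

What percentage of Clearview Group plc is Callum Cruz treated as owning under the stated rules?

By spousal attribution (R2), Callum Cruz is treated as also owning Julia Cruz's interest in Larkspur Capital LLC, giving 77% + 23% = 100%.
By spousal attribution (R2), Callum Cruz is treated as also owning Julia Cruz's interest in Fairlane Ventures LLC, giving 75% + 25% = 100%.
By spousal attribution (R2), Callum Cruz is treated as also owning Julia Cruz's interest in Vantage Mining NL, giving 50% + 50% = 100%.
Chain via Larkspur Capital LLC (R1): 100% × 38% = 38% of Clearview Group plc.
Chain via Fairlane Ventures LLC (R1): 100% × 16% = 16% of Clearview Group plc.
Chain via Vantage Mining NL (R1): 100% × 14% = 14% of Clearview Group plc.
Aggregating (R3): 38% + 16% + 14% = 68%.

68%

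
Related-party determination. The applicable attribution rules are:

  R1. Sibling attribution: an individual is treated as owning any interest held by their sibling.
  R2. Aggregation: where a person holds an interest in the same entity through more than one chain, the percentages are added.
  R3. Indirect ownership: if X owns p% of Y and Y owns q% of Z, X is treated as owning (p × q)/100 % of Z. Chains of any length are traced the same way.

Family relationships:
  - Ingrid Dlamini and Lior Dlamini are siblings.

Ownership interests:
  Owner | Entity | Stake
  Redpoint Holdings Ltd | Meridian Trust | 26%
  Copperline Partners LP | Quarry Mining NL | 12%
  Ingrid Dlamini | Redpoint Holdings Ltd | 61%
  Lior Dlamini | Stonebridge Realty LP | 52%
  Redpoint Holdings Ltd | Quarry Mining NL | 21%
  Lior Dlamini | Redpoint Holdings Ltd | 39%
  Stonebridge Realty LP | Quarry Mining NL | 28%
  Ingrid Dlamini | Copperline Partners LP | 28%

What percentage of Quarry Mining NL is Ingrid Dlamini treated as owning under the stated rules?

By sibling attribution (R1), Ingrid Dlamini is treated as also owning Lior Dlamini's interest in Redpoint Holdings Ltd, giving 61% + 39% = 100%.
By sibling attribution (R1), Ingrid Dlamini is treated as owning Lior Dlamini's 52% interest in Stonebridge Realty LP.
Chain via Redpoint Holdings Ltd (R3): 100% × 21% = 21% of Quarry Mining NL.
Chain via Copperline Partners LP (R3): 28% × 12% = 3.36% of Quarry Mining NL.
Chain via Stonebridge Realty LP (R3): 52% × 28% = 14.56% of Quarry Mining NL.
Aggregating (R2): 21% + 3.36% + 14.56% = 38.92%.

38.92%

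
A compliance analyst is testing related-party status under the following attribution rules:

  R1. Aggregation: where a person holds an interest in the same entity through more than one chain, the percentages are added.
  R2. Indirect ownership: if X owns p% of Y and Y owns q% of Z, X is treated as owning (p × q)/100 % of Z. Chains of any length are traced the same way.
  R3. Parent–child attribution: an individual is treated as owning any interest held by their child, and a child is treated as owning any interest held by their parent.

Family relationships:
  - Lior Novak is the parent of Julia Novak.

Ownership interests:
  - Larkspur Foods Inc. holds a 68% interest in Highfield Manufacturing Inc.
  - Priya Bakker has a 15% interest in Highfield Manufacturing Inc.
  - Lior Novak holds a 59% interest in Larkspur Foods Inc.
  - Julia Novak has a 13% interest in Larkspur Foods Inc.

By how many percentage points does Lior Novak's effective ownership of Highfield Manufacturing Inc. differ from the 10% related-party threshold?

By parent–child attribution (R3), Lior Novak is treated as also owning Julia Novak's interest in Larkspur Foods Inc, giving 59% + 13% = 72%.
Chain via Larkspur Foods Inc. (R2): 72% × 68% = 48.96% of Highfield Manufacturing Inc.
48.96% exceeds the 10% threshold by 38.96 percentage points.

38.96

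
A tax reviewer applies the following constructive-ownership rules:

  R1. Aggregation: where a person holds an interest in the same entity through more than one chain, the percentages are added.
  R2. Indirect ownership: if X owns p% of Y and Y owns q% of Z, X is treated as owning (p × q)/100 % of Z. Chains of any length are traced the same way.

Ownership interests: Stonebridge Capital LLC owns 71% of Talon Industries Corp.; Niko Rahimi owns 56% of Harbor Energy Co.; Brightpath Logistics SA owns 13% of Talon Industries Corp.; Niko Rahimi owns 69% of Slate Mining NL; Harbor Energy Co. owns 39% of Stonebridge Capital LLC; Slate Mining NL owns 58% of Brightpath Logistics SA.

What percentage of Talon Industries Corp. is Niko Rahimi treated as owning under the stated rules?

20.709%

Chain via Harbor Energy Co. → Stonebridge Capital LLC (R2): 56% × 39% × 71% = 15.5064% of Talon Industries Corp.
Chain via Slate Mining NL → Brightpath Logistics SA (R2): 69% × 58% × 13% = 5.2026% of Talon Industries Corp.
Aggregating (R1): 15.5064% + 5.2026% = 20.709%.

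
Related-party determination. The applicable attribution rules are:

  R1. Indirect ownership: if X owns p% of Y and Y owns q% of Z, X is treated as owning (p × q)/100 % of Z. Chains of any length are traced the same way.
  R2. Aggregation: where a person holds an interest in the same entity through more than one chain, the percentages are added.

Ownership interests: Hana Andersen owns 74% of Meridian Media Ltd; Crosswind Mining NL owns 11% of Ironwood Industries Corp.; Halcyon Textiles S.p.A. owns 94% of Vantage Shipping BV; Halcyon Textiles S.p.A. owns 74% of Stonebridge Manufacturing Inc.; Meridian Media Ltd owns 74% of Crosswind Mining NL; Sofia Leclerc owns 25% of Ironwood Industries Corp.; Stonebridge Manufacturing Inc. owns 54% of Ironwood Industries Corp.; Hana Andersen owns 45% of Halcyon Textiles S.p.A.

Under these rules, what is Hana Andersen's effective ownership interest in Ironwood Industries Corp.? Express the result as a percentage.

24.0056%

Chain via Meridian Media Ltd → Crosswind Mining NL (R1): 74% × 74% × 11% = 6.0236% of Ironwood Industries Corp.
Chain via Halcyon Textiles S.p.A. → Stonebridge Manufacturing Inc. (R1): 45% × 74% × 54% = 17.982% of Ironwood Industries Corp.
Aggregating (R2): 6.0236% + 17.982% = 24.0056%.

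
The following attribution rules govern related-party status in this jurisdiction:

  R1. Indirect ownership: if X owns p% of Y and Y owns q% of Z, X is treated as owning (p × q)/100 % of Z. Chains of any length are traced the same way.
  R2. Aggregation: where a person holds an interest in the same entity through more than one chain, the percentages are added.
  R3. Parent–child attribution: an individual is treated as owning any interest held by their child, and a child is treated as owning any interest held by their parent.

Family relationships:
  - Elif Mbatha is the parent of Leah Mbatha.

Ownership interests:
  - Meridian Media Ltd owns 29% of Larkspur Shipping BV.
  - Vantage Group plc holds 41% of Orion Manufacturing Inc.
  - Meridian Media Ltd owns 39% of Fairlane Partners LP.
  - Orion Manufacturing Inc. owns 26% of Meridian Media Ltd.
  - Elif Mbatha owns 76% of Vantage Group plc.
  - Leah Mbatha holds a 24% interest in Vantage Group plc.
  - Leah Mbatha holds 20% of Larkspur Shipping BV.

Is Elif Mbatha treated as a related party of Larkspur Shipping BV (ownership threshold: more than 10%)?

Yes

By parent–child attribution (R3), Elif Mbatha is treated as also owning Leah Mbatha's interest in Vantage Group plc, giving 76% + 24% = 100%.
By parent–child attribution (R3), Elif Mbatha is treated as owning Leah Mbatha's 20% interest in Larkspur Shipping BV.
Chain via Vantage Group plc → Orion Manufacturing Inc. → Meridian Media Ltd (R1): 100% × 41% × 26% × 29% = 3.0914% of Larkspur Shipping BV.
Direct interest in Larkspur Shipping BV: 20%.
Aggregating (R2): 3.0914% + 20% = 23.0914%.
23.0914% exceeds the 10% threshold, so Elif is a related party to Larkspur Shipping BV.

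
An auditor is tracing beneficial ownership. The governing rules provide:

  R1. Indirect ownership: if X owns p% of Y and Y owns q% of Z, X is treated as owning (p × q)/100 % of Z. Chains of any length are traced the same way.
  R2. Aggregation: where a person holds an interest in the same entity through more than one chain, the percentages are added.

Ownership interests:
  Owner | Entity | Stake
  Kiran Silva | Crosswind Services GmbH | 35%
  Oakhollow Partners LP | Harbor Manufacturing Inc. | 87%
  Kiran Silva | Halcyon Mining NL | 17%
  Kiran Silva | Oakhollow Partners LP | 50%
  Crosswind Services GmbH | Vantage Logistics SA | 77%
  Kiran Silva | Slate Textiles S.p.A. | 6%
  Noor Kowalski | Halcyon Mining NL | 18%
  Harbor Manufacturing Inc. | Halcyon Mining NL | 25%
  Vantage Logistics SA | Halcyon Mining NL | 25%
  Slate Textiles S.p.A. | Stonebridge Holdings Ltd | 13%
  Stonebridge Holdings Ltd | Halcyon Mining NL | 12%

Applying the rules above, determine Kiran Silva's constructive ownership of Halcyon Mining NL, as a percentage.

34.7061%

Chain via Crosswind Services GmbH → Vantage Logistics SA (R1): 35% × 77% × 25% = 6.7375% of Halcyon Mining NL.
Chain via Oakhollow Partners LP → Harbor Manufacturing Inc. (R1): 50% × 87% × 25% = 10.875% of Halcyon Mining NL.
Chain via Slate Textiles S.p.A. → Stonebridge Holdings Ltd (R1): 6% × 13% × 12% = 0.0936% of Halcyon Mining NL.
Direct interest in Halcyon Mining NL: 17%.
Aggregating (R2): 6.7375% + 10.875% + 0.0936% + 17% = 34.7061%.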